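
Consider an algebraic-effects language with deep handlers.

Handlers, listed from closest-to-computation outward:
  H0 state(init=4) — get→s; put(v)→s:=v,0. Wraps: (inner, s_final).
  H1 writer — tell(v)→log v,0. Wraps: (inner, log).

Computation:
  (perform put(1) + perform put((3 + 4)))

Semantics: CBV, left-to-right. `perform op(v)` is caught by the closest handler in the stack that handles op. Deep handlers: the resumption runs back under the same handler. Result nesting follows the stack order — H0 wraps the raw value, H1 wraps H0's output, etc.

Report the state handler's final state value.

Answer: 7

Evaluation trace:
put(1) @ H0 ⇒ s:=1
put(7) @ H0 ⇒ s:=7
H0 returns (0, 7)
H1 returns ((0, 7), ())
= ((0, 7), ())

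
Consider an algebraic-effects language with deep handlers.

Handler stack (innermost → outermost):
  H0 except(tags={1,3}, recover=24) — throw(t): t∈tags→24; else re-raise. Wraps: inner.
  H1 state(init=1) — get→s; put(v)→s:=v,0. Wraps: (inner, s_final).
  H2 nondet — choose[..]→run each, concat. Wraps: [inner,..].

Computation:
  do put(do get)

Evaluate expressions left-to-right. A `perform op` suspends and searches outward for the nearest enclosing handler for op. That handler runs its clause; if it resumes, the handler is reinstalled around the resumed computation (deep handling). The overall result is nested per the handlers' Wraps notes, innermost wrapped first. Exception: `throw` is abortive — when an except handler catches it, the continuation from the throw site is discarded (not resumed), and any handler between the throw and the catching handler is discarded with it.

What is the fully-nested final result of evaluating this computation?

Answer: [(0, 1)]

Working:
get @ H1 ⇒ 1
put(1) @ H1 ⇒ s:=1
H0 returns 0
H1 returns (0, 1)
H2 returns [(0, 1)]
= [(0, 1)]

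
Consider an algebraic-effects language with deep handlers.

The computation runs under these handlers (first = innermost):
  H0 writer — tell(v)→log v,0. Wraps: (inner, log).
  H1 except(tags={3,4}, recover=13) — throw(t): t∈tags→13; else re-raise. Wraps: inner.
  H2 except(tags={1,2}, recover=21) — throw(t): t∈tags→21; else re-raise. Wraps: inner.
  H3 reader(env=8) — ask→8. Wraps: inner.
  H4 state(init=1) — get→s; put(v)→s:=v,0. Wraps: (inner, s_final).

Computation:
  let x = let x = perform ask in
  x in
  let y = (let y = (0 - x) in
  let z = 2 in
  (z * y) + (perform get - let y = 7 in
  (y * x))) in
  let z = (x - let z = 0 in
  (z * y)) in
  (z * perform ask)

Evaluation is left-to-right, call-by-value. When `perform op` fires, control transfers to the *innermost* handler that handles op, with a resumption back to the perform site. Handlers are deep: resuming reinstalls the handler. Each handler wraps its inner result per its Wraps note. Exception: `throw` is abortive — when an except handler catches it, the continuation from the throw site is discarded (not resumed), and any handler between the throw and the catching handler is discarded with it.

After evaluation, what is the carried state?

Evaluation trace:
ask @ H3 ⇒ 8
get @ H4 ⇒ 1
ask @ H3 ⇒ 8
H0 returns (64, ())
H1 returns (64, ())
H2 returns (64, ())
H3 returns (64, ())
H4 returns ((64, ()), 1)
= ((64, ()), 1)

Answer: 1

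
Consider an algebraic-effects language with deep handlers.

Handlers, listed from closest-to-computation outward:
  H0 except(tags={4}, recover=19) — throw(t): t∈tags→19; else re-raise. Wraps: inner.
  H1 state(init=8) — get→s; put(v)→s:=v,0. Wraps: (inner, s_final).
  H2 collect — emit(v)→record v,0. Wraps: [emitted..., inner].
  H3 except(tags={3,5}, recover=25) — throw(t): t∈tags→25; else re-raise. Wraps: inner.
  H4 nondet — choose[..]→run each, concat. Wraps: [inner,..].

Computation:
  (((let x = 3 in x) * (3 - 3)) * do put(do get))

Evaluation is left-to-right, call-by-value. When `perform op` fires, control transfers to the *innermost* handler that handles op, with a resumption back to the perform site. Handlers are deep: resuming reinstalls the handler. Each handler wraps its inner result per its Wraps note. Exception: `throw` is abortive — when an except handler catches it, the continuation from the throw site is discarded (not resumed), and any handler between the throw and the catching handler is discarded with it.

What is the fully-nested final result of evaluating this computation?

Evaluation trace:
get @ H1 ⇒ 8
put(8) @ H1 ⇒ s:=8
H0 returns 0
H1 returns (0, 8)
H2 returns [(0, 8)]
H3 returns [(0, 8)]
H4 returns [[(0, 8)]]
= [[(0, 8)]]

Answer: [[(0, 8)]]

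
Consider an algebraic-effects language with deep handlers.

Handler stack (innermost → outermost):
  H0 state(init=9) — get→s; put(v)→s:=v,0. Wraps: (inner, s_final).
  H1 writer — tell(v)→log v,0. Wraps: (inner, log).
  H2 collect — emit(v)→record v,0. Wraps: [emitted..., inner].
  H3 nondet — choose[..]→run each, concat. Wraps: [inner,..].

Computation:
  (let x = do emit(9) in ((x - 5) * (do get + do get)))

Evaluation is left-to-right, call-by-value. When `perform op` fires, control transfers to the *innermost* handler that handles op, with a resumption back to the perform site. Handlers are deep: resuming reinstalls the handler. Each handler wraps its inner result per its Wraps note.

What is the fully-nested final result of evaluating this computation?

Answer: [[9, ((-90, 9), ())]]

Working:
emit(9) @ H2 ⇒ out+=9
get @ H0 ⇒ 9
get @ H0 ⇒ 9
H0 returns (-90, 9)
H1 returns ((-90, 9), ())
H2 returns [9, ((-90, 9), ())]
H3 returns [[9, ((-90, 9), ())]]
= [[9, ((-90, 9), ())]]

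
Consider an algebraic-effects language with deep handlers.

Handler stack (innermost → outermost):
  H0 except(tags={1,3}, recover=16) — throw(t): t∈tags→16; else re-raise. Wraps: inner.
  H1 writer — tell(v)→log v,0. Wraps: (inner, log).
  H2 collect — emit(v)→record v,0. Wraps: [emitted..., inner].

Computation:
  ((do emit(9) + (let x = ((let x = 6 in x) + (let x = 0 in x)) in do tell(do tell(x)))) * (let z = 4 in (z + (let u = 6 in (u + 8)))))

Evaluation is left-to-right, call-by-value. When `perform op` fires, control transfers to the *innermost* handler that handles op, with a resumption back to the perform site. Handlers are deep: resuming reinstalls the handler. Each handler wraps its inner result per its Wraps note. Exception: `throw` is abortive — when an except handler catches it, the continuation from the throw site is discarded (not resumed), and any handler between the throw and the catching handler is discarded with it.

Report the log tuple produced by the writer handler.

Answer: (6, 0)

Working:
emit(9) @ H2 ⇒ out+=9
tell(6) @ H1 ⇒ log+=6
tell(0) @ H1 ⇒ log+=0
H0 returns 0
H1 returns (0, (6, 0))
H2 returns [9, (0, (6, 0))]
= [9, (0, (6, 0))]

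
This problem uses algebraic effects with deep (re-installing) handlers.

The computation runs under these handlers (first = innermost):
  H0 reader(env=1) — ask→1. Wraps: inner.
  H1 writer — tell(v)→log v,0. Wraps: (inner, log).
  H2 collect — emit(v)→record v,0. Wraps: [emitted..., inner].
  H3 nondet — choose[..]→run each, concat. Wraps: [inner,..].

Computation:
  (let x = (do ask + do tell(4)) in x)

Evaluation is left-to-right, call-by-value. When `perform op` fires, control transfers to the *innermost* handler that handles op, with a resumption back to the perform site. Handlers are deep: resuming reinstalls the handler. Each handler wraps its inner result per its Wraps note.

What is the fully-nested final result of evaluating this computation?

Answer: [[(1, (4))]]

Evaluation trace:
ask @ H0 ⇒ 1
tell(4) @ H1 ⇒ log+=4
H0 returns 1
H1 returns (1, (4))
H2 returns [(1, (4))]
H3 returns [[(1, (4))]]
= [[(1, (4))]]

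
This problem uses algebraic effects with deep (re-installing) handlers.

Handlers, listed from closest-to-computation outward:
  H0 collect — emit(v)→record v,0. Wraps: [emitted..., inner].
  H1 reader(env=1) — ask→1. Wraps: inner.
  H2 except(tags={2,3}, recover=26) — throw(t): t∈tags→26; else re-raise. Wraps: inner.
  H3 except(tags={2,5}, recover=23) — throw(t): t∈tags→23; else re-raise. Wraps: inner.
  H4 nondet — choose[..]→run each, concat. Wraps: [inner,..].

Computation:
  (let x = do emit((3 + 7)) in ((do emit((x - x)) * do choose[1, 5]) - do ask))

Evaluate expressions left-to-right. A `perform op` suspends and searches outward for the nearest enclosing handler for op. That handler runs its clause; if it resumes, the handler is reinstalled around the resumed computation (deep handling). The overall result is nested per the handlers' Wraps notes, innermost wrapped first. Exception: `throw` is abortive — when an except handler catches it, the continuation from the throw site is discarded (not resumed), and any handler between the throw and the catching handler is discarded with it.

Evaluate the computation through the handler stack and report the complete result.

Answer: [[10, 0, -1], [10, 0, -1]]

Working:
emit(10) @ H0 ⇒ out+=10
emit(0) @ H0 ⇒ out+=0
choose[1, 5] @ H4
  branch[0] choose=1:
    ask @ H1 ⇒ 1
    H0 returns [10, 0, -1]
    H1 returns [10, 0, -1]
    H2 returns [10, 0, -1]
    H3 returns [10, 0, -1]
    H4 returns [[10, 0, -1]]
  branch[1] choose=5:
    ask @ H1 ⇒ 1
    H0 returns [10, 0, -1]
    H1 returns [10, 0, -1]
    H2 returns [10, 0, -1]
    H3 returns [10, 0, -1]
    H4 returns [[10, 0, -1]]
= [[10, 0, -1], [10, 0, -1]]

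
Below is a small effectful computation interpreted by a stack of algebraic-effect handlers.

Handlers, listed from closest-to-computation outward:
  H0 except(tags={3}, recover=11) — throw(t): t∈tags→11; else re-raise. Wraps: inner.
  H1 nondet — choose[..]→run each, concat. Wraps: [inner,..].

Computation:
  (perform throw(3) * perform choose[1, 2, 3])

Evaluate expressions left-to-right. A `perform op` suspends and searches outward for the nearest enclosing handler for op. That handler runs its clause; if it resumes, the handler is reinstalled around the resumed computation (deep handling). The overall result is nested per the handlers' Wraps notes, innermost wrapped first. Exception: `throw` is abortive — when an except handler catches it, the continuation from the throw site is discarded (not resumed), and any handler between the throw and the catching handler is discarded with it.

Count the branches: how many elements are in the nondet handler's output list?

Answer: 1

Step-by-step:
throw(3) @ H0 caught ⇒ 11
H1 returns [11]
= [11]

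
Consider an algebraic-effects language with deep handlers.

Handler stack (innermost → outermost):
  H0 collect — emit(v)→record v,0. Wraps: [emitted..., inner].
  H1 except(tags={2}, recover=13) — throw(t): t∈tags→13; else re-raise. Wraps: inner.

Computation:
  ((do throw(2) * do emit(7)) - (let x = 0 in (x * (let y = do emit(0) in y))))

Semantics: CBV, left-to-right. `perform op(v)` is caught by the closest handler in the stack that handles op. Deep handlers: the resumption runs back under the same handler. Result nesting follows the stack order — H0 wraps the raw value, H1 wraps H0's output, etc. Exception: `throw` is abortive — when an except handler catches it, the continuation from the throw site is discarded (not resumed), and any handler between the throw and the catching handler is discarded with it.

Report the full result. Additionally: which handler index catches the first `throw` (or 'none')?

Working:
throw(2) @ H1 caught ⇒ 13
= 13

Answer: 13 ; first throw caught by: H1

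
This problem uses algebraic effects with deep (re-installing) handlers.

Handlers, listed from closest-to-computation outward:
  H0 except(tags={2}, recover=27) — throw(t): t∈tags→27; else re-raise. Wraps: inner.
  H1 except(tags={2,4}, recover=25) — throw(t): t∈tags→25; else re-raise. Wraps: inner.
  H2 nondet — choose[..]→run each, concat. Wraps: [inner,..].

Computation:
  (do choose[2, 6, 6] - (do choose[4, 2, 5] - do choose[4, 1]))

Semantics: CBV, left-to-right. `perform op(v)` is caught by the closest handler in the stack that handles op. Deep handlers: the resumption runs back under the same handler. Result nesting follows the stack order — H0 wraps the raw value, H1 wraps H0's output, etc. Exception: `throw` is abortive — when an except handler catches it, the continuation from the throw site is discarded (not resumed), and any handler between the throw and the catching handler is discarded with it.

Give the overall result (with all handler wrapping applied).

Answer: [2, -1, 4, 1, 1, -2, 6, 3, 8, 5, 5, 2, 6, 3, 8, 5, 5, 2]

Working:
choose[2, 6, 6] @ H2
  branch[0] choose=2:
    choose[4, 2, 5] @ H2
      branch[0] choose=4:
        choose[4, 1] @ H2
          branch[0] choose=4:
            H0 returns 2
            H1 returns 2
            H2 returns [2]
          branch[1] choose=1:
            H0 returns -1
            H1 returns -1
            H2 returns [-1]
      branch[1] choose=2:
        choose[4, 1] @ H2
          branch[0] choose=4:
            H0 returns 4
            H1 returns 4
            H2 returns [4]
          branch[1] choose=1:
            H0 returns 1
            H1 returns 1
            H2 returns [1]
      branch[2] choose=5:
        choose[4, 1] @ H2
          branch[0] choose=4:
            H0 returns 1
            H1 returns 1
            H2 returns [1]
          branch[1] choose=1:
            H0 returns -2
            H1 returns -2
            H2 returns [-2]
  branch[1] choose=6:
    choose[4, 2, 5] @ H2
      branch[0] choose=4:
        choose[4, 1] @ H2
          branch[0] choose=4:
            H0 returns 6
            H1 returns 6
            H2 returns [6]
          branch[1] choose=1:
            H0 returns 3
            H1 returns 3
            H2 returns [3]
      branch[1] choose=2:
        choose[4, 1] @ H2
          branch[0] choose=4:
            H0 returns 8
            H1 returns 8
            H2 returns [8]
          branch[1] choose=1:
            H0 returns 5
            H1 returns 5
            H2 returns [5]
      branch[2] choose=5:
        choose[4, 1] @ H2
          branch[0] choose=4:
            H0 returns 5
            H1 returns 5
            H2 returns [5]
          branch[1] choose=1:
            H0 returns 2
            H1 returns 2
            H2 returns [2]
  branch[2] choose=6:
    choose[4, 2, 5] @ H2
      branch[0] choose=4:
        choose[4, 1] @ H2
          branch[0] choose=4:
            H0 returns 6
            H1 returns 6
            H2 returns [6]
          branch[1] choose=1:
            H0 returns 3
            H1 returns 3
            H2 returns [3]
      branch[1] choose=2:
        choose[4, 1] @ H2
          branch[0] choose=4:
            H0 returns 8
            H1 returns 8
            H2 returns [8]
          branch[1] choose=1:
            H0 returns 5
            H1 returns 5
            H2 returns [5]
      branch[2] choose=5:
        choose[4, 1] @ H2
          branch[0] choose=4:
            H0 returns 5
            H1 returns 5
            H2 returns [5]
          branch[1] choose=1:
            H0 returns 2
            H1 returns 2
            H2 returns [2]
= [2, -1, 4, 1, 1, -2, 6, 3, 8, 5, 5, 2, 6, 3, 8, 5, 5, 2]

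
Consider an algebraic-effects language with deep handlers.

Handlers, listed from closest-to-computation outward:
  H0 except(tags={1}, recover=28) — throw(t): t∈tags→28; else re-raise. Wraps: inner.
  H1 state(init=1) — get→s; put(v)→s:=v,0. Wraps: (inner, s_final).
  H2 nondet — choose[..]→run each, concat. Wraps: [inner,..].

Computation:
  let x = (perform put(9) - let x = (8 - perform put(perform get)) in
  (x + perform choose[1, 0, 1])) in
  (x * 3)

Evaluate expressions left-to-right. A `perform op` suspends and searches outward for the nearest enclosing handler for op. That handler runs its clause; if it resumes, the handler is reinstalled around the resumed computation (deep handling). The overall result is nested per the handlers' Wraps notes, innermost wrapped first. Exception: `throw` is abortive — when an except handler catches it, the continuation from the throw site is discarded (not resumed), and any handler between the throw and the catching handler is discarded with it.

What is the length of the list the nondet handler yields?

Working:
put(9) @ H1 ⇒ s:=9
get @ H1 ⇒ 9
put(9) @ H1 ⇒ s:=9
choose[1, 0, 1] @ H2
  branch[0] choose=1:
    H0 returns -27
    H1 returns (-27, 9)
    H2 returns [(-27, 9)]
  branch[1] choose=0:
    H0 returns -24
    H1 returns (-24, 9)
    H2 returns [(-24, 9)]
  branch[2] choose=1:
    H0 returns -27
    H1 returns (-27, 9)
    H2 returns [(-27, 9)]
= [(-27, 9), (-24, 9), (-27, 9)]

Answer: 3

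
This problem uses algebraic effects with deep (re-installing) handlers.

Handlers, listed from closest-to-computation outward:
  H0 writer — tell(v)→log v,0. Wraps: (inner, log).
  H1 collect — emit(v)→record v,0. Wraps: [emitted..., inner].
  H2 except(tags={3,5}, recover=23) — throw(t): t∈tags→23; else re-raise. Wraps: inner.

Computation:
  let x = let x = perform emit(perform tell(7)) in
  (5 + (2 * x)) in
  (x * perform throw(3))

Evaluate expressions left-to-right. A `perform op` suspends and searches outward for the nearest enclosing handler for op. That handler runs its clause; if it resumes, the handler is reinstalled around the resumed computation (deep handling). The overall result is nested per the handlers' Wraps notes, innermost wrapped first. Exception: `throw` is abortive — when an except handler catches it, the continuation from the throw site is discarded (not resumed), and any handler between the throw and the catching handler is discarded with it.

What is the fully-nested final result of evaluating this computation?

Evaluation trace:
tell(7) @ H0 ⇒ log+=7
emit(0) @ H1 ⇒ out+=0
throw(3) @ H2 caught ⇒ 23
= 23

Answer: 23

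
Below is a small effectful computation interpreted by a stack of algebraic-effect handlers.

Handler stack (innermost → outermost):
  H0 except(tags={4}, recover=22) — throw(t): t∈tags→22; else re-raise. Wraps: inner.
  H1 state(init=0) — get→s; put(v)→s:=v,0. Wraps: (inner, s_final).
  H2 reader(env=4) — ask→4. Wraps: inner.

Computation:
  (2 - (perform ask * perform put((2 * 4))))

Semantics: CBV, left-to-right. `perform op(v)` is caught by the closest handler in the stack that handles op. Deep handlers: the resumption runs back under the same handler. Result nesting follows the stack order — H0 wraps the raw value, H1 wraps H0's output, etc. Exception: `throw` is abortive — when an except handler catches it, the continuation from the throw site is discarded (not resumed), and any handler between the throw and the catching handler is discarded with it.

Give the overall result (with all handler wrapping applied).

Evaluation trace:
ask @ H2 ⇒ 4
put(8) @ H1 ⇒ s:=8
H0 returns 2
H1 returns (2, 8)
H2 returns (2, 8)
= (2, 8)

Answer: (2, 8)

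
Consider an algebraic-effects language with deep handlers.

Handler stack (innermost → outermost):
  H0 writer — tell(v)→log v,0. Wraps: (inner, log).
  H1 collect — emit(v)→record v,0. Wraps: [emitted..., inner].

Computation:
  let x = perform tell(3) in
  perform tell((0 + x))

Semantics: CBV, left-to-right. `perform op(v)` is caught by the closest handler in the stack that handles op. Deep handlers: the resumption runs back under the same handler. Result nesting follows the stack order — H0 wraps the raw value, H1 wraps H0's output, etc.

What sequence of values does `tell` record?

Evaluation trace:
tell(3) @ H0 ⇒ log+=3
tell(0) @ H0 ⇒ log+=0
H0 returns (0, (3, 0))
H1 returns [(0, (3, 0))]
= [(0, (3, 0))]

Answer: (3, 0)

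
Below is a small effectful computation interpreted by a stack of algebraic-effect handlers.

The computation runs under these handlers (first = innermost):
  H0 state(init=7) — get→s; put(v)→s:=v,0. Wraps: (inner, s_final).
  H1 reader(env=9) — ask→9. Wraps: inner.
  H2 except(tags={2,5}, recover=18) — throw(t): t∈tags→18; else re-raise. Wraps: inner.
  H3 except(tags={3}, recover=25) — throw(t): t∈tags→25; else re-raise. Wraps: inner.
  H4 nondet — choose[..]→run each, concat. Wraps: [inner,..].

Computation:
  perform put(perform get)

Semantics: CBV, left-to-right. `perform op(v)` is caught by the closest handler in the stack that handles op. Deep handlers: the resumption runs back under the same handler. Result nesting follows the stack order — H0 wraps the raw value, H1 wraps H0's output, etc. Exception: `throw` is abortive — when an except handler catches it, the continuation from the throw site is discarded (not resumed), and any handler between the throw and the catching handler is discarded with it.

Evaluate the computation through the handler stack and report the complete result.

Working:
get @ H0 ⇒ 7
put(7) @ H0 ⇒ s:=7
H0 returns (0, 7)
H1 returns (0, 7)
H2 returns (0, 7)
H3 returns (0, 7)
H4 returns [(0, 7)]
= [(0, 7)]

Answer: [(0, 7)]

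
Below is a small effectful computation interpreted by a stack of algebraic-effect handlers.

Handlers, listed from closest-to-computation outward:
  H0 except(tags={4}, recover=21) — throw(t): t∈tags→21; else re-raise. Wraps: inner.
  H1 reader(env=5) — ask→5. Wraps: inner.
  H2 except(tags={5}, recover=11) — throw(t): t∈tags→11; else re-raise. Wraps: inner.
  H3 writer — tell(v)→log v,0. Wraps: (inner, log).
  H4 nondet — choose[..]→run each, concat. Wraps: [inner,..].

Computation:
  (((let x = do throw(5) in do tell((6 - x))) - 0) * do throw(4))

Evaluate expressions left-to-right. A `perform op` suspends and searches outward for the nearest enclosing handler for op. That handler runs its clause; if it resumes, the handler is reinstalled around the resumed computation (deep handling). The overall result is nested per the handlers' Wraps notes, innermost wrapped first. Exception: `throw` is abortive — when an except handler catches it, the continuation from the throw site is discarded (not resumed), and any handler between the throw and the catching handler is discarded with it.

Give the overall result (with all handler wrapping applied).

Answer: [(11, ())]

Evaluation trace:
throw(5) @ H0 re-raised
throw(5) @ H2 caught ⇒ 11
H3 returns (11, ())
H4 returns [(11, ())]
= [(11, ())]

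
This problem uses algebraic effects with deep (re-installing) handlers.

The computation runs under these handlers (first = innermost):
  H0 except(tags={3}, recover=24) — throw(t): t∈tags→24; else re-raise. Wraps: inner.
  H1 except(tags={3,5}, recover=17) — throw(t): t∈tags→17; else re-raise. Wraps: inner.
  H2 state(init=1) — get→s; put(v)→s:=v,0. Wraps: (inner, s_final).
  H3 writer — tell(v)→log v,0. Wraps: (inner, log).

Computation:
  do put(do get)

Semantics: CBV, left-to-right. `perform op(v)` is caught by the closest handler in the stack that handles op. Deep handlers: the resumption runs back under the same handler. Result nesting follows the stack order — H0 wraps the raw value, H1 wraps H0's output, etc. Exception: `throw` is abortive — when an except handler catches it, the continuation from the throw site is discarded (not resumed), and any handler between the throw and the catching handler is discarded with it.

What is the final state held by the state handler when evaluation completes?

Answer: 1

Working:
get @ H2 ⇒ 1
put(1) @ H2 ⇒ s:=1
H0 returns 0
H1 returns 0
H2 returns (0, 1)
H3 returns ((0, 1), ())
= ((0, 1), ())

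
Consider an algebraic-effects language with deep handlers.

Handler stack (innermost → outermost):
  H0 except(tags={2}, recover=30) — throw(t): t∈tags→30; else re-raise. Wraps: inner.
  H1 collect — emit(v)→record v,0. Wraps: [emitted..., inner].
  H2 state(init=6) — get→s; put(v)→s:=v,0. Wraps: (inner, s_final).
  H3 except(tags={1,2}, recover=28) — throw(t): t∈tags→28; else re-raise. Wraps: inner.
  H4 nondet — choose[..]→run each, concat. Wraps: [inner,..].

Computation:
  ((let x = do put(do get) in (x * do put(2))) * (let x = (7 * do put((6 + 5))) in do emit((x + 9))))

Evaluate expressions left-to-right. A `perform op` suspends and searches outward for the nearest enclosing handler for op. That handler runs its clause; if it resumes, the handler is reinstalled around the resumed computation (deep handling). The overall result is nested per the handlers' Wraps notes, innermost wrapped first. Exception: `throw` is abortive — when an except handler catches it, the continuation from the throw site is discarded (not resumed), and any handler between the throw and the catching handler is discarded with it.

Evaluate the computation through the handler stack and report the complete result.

Working:
get @ H2 ⇒ 6
put(6) @ H2 ⇒ s:=6
put(2) @ H2 ⇒ s:=2
put(11) @ H2 ⇒ s:=11
emit(9) @ H1 ⇒ out+=9
H0 returns 0
H1 returns [9, 0]
H2 returns ([9, 0], 11)
H3 returns ([9, 0], 11)
H4 returns [([9, 0], 11)]
= [([9, 0], 11)]

Answer: [([9, 0], 11)]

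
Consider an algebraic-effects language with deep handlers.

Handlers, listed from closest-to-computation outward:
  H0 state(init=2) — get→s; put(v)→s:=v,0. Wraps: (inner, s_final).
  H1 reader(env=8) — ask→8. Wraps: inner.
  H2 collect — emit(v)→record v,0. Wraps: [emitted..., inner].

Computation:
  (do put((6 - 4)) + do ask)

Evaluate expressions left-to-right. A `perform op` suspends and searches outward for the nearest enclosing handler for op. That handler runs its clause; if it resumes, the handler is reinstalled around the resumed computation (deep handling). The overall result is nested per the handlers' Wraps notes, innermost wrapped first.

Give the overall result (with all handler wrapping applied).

Answer: [(8, 2)]

Working:
put(2) @ H0 ⇒ s:=2
ask @ H1 ⇒ 8
H0 returns (8, 2)
H1 returns (8, 2)
H2 returns [(8, 2)]
= [(8, 2)]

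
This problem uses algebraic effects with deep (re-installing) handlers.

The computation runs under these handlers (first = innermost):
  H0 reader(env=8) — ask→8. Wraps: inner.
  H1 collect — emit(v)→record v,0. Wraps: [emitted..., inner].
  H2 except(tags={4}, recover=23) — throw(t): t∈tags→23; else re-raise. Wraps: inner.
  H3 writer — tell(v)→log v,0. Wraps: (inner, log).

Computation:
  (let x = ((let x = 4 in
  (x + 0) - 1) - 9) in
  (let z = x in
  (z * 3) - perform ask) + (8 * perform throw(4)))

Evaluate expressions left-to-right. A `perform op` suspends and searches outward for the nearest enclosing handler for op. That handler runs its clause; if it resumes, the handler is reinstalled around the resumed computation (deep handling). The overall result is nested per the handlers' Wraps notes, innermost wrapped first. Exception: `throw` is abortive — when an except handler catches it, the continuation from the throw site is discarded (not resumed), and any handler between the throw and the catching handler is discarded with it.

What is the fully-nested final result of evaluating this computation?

Step-by-step:
ask @ H0 ⇒ 8
throw(4) @ H2 caught ⇒ 23
H3 returns (23, ())
= (23, ())

Answer: (23, ())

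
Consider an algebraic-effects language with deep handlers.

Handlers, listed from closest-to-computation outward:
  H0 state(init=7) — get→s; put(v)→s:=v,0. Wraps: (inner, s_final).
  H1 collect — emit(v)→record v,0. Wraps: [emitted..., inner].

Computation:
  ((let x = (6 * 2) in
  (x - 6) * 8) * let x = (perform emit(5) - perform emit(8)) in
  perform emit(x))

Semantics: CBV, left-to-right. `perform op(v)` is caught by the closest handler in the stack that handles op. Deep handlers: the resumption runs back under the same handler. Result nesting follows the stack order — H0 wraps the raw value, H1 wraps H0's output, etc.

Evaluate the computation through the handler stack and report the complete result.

Answer: [5, 8, 0, (0, 7)]

Step-by-step:
emit(5) @ H1 ⇒ out+=5
emit(8) @ H1 ⇒ out+=8
emit(0) @ H1 ⇒ out+=0
H0 returns (0, 7)
H1 returns [5, 8, 0, (0, 7)]
= [5, 8, 0, (0, 7)]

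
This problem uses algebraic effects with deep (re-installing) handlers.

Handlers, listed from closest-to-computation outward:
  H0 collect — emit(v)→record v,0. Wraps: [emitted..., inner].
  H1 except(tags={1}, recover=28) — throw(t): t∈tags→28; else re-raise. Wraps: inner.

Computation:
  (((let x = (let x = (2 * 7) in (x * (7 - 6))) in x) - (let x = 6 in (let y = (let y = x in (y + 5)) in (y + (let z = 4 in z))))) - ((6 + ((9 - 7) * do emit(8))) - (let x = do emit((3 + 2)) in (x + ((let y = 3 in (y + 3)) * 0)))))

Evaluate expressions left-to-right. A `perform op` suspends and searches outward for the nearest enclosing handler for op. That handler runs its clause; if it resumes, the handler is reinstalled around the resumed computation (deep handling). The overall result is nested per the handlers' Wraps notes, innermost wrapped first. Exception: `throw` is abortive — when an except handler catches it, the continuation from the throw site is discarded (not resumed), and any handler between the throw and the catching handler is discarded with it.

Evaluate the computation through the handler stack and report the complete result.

Answer: [8, 5, -7]

Working:
emit(8) @ H0 ⇒ out+=8
emit(5) @ H0 ⇒ out+=5
H0 returns [8, 5, -7]
H1 returns [8, 5, -7]
= [8, 5, -7]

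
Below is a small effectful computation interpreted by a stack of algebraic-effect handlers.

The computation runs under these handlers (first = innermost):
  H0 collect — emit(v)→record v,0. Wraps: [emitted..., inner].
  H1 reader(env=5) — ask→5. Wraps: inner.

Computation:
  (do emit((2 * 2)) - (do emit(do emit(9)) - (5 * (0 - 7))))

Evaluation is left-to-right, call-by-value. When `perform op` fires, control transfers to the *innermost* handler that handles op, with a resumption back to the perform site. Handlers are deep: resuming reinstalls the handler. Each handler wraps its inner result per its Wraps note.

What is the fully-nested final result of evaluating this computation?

Answer: [4, 9, 0, -35]

Working:
emit(4) @ H0 ⇒ out+=4
emit(9) @ H0 ⇒ out+=9
emit(0) @ H0 ⇒ out+=0
H0 returns [4, 9, 0, -35]
H1 returns [4, 9, 0, -35]
= [4, 9, 0, -35]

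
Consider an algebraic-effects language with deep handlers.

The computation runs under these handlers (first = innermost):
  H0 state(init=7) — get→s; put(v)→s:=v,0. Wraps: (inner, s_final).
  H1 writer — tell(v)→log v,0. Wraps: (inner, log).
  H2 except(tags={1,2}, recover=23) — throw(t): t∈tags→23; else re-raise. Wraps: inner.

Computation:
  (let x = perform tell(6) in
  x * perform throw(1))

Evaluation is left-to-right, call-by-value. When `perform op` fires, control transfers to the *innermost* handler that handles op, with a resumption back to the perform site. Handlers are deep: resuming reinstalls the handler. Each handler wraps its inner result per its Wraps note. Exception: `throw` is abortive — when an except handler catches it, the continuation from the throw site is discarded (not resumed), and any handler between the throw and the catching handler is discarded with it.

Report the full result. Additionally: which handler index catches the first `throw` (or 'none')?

Working:
tell(6) @ H1 ⇒ log+=6
throw(1) @ H2 caught ⇒ 23
= 23

Answer: 23 ; first throw caught by: H2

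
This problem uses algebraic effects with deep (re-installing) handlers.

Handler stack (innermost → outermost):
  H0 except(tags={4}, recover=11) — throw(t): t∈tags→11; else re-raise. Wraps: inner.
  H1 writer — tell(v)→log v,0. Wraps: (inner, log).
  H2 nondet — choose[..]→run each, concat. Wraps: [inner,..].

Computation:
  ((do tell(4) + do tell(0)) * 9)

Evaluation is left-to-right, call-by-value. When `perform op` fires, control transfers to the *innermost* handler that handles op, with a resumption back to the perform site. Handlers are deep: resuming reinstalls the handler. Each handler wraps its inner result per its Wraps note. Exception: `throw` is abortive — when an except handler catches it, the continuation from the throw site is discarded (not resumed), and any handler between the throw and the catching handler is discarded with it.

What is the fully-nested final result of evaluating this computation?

Answer: [(0, (4, 0))]

Step-by-step:
tell(4) @ H1 ⇒ log+=4
tell(0) @ H1 ⇒ log+=0
H0 returns 0
H1 returns (0, (4, 0))
H2 returns [(0, (4, 0))]
= [(0, (4, 0))]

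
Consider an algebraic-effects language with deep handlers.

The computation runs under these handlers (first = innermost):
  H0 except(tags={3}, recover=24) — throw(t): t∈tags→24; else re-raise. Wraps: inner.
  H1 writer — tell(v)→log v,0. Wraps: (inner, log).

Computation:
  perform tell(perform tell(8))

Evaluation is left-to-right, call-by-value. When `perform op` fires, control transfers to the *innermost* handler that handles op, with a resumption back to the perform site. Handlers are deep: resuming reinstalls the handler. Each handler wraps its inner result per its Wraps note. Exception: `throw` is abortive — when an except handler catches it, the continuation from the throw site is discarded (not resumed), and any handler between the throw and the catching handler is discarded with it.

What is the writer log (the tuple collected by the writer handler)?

Working:
tell(8) @ H1 ⇒ log+=8
tell(0) @ H1 ⇒ log+=0
H0 returns 0
H1 returns (0, (8, 0))
= (0, (8, 0))

Answer: (8, 0)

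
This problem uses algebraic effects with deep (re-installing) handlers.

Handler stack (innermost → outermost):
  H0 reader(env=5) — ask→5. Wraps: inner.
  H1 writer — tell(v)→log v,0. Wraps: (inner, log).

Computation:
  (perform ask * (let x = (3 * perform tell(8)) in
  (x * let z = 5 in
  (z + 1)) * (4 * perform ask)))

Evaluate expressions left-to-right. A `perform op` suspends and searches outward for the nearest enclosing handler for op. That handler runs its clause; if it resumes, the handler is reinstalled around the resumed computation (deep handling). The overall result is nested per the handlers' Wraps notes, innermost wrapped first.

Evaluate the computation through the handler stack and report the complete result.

Answer: (0, (8))

Step-by-step:
ask @ H0 ⇒ 5
tell(8) @ H1 ⇒ log+=8
ask @ H0 ⇒ 5
H0 returns 0
H1 returns (0, (8))
= (0, (8))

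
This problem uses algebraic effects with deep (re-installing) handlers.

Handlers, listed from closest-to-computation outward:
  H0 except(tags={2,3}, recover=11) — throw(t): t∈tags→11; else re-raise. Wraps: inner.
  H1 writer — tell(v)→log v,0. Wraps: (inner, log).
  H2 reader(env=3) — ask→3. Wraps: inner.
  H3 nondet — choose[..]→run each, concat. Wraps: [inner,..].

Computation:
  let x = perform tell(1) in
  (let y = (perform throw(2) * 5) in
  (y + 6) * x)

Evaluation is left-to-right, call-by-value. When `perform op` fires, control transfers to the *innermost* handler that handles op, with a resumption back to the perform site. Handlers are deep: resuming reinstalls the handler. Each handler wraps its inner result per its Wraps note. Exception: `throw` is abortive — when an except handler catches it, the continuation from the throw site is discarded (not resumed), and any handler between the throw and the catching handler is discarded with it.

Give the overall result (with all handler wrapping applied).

Answer: [(11, (1))]

Working:
tell(1) @ H1 ⇒ log+=1
throw(2) @ H0 caught ⇒ 11
H1 returns (11, (1))
H2 returns (11, (1))
H3 returns [(11, (1))]
= [(11, (1))]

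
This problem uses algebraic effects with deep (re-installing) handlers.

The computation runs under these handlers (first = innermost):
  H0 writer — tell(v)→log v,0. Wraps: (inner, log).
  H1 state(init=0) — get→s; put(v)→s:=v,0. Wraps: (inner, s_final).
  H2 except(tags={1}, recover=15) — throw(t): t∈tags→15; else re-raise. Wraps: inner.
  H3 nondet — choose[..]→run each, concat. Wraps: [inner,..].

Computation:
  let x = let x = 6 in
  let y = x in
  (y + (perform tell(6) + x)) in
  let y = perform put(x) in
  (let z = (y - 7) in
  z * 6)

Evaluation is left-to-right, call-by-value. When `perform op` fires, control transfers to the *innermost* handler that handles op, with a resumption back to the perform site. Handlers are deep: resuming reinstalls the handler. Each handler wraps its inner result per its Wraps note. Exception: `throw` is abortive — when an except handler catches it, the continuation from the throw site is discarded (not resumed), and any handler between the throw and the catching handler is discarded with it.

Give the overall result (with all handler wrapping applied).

Answer: [((-42, (6)), 12)]

Working:
tell(6) @ H0 ⇒ log+=6
put(12) @ H1 ⇒ s:=12
H0 returns (-42, (6))
H1 returns ((-42, (6)), 12)
H2 returns ((-42, (6)), 12)
H3 returns [((-42, (6)), 12)]
= [((-42, (6)), 12)]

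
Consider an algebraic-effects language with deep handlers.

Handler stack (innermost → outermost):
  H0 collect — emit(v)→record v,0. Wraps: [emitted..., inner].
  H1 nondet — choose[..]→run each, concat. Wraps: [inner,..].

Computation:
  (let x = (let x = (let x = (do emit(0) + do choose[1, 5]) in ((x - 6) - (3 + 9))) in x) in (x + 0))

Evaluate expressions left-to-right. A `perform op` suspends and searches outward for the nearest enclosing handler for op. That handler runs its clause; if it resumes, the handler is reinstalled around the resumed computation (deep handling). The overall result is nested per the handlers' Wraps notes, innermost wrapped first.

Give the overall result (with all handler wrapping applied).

Answer: [[0, -17], [0, -13]]

Working:
emit(0) @ H0 ⇒ out+=0
choose[1, 5] @ H1
  branch[0] choose=1:
    H0 returns [0, -17]
    H1 returns [[0, -17]]
  branch[1] choose=5:
    H0 returns [0, -13]
    H1 returns [[0, -13]]
= [[0, -17], [0, -13]]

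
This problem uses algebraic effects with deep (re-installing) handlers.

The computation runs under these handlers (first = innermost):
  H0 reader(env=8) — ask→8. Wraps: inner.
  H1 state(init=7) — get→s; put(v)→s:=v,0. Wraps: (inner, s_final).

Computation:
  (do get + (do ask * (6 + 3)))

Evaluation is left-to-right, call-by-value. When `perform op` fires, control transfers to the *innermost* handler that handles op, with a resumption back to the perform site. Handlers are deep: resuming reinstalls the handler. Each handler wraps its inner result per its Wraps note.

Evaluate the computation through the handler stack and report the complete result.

Step-by-step:
get @ H1 ⇒ 7
ask @ H0 ⇒ 8
H0 returns 79
H1 returns (79, 7)
= (79, 7)

Answer: (79, 7)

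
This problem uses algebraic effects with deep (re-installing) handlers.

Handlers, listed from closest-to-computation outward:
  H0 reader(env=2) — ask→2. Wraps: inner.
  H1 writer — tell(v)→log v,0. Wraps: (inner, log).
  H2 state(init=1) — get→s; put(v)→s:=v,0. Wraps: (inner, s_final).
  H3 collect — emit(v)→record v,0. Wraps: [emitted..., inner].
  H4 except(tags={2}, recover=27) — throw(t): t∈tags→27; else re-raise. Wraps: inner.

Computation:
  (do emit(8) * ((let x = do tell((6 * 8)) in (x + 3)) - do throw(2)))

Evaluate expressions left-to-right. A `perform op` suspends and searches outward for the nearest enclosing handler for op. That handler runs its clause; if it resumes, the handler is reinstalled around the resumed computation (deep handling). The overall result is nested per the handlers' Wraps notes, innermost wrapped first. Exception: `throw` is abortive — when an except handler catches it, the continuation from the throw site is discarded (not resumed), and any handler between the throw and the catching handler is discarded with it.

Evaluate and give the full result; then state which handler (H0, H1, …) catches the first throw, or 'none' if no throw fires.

Step-by-step:
emit(8) @ H3 ⇒ out+=8
tell(48) @ H1 ⇒ log+=48
throw(2) @ H4 caught ⇒ 27
= 27

Answer: 27 ; first throw caught by: H4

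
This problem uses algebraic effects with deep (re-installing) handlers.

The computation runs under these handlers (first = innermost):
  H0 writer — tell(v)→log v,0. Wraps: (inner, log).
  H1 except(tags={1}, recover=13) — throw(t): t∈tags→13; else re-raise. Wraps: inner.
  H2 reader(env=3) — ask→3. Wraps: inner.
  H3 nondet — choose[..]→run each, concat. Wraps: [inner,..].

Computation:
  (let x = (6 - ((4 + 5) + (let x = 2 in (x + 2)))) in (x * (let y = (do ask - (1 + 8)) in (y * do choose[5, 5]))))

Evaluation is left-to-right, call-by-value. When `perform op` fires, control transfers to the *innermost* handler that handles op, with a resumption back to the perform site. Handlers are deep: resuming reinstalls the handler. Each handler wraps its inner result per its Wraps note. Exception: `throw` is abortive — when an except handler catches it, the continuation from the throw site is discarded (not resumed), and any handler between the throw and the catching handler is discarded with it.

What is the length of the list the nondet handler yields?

Answer: 2

Step-by-step:
ask @ H2 ⇒ 3
choose[5, 5] @ H3
  branch[0] choose=5:
    H0 returns (210, ())
    H1 returns (210, ())
    H2 returns (210, ())
    H3 returns [(210, ())]
  branch[1] choose=5:
    H0 returns (210, ())
    H1 returns (210, ())
    H2 returns (210, ())
    H3 returns [(210, ())]
= [(210, ()), (210, ())]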